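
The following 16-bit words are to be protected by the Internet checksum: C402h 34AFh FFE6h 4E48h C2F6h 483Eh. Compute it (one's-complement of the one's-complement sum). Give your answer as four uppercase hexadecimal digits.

ADE9

One's-complement addition (fold any carry out of bit 15 back into bit 0):
  0xC402 + 0x34AF = 0x0F8B1
  0xF8B1 + 0xFFE6 = 0x1F897 → wrap carry → 0xF898
  0xF898 + 0x4E48 = 0x146E0 → wrap carry → 0x46E1
  0x46E1 + 0xC2F6 = 0x109D7 → wrap carry → 0x09D8
  0x09D8 + 0x483E = 0x05216
One's-complement sum = 0x5216.
Checksum = ~0x5216 & 0xFFFF = 0xADE9.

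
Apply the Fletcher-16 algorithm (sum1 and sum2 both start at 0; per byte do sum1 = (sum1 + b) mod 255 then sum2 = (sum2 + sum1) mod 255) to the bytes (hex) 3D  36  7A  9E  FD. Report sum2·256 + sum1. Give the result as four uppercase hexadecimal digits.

B58A

Running sums (mod 255):
  after byte 0 (3D): sum1=61, sum2=61
  after byte 1 (36): sum1=115, sum2=176
  after byte 2 (7A): sum1=237, sum2=158
  after byte 3 (9E): sum1=140, sum2=43
  after byte 4 (FD): sum1=138, sum2=181
Checksum = sum2·256 + sum1 = 181·256 + 138 = 46474 = 0xB58A.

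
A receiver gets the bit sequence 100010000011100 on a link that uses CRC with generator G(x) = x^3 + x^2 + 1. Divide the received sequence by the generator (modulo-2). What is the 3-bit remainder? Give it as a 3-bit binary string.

010

Modulo-2 division of 100010000011100 by 1101:
  pos 0: 1000 XOR 1101 = 0101
  pos 1: 1011 XOR 1101 = 0110
  pos 2: 1100 XOR 1101 = 0001
  pos 5: 1000 XOR 1101 = 0101
  pos 6: 1010 XOR 1101 = 0111
  pos 7: 1111 XOR 1101 = 0010
  pos 9: 1011 XOR 1101 = 0110
  pos 10: 1100 XOR 1101 = 0001
Remainder = 010 (nonzero — an error is detected).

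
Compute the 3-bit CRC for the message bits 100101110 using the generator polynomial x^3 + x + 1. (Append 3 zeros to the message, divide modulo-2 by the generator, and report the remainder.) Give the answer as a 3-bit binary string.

000

Append 3 zeros: 100101110000. Divide by 1011 (XOR where the leading bit is 1):
  pos 0: 1001 XOR 1011 = 0010
  pos 2: 1001 XOR 1011 = 0010
  pos 4: 1011 XOR 1011 = 0000
Remainder (last 3 bits) = 000. This is the CRC / FCS.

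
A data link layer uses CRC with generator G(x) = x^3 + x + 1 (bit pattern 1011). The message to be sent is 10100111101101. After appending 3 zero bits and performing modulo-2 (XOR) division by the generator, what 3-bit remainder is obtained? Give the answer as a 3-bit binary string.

Append 3 zeros: 10100111101101000. Divide by 1011 (XOR where the leading bit is 1):
  pos 0: 1010 XOR 1011 = 0001
  pos 3: 1011 XOR 1011 = 0000
  pos 7: 1101 XOR 1011 = 0110
  pos 8: 1101 XOR 1011 = 0110
  pos 9: 1100 XOR 1011 = 0111
  pos 10: 1111 XOR 1011 = 0100
  pos 11: 1000 XOR 1011 = 0011
  pos 13: 1100 XOR 1011 = 0111
Remainder (last 3 bits) = 111. This is the CRC / FCS.

111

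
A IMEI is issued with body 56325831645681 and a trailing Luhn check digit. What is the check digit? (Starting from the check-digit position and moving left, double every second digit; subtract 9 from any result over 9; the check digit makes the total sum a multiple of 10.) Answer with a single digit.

Partial digits right→left: 1 8 6 5 4 6 1 3 8 5 2 3 6 5
Double every second digit counting from the check-digit position (so the 1st, 3rd, 5th, ... of the partial from the right).
  doubled (with −9 where >9): 2 3 8 2 7 4 3 → sum 29
  kept as-is: 8 5 6 3 5 3 5 → sum 35
Total = 29 + 35 = 64.
Check digit = (10 − (64 mod 10)) mod 10 = 6.

6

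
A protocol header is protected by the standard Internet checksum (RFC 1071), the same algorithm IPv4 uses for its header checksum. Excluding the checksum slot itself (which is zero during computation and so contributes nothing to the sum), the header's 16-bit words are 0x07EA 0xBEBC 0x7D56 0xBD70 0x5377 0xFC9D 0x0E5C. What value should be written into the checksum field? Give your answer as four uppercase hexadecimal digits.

One's-complement addition (fold any carry out of bit 15 back into bit 0):
  0x07EA + 0xBEBC = 0x0C6A6
  0xC6A6 + 0x7D56 = 0x143FC → wrap carry → 0x43FD
  0x43FD + 0xBD70 = 0x1016D → wrap carry → 0x016E
  0x016E + 0x5377 = 0x054E5
  0x54E5 + 0xFC9D = 0x15182 → wrap carry → 0x5183
  0x5183 + 0x0E5C = 0x05FDF
One's-complement sum = 0x5FDF.
Checksum = ~0x5FDF & 0xFFFF = 0xA020.

A020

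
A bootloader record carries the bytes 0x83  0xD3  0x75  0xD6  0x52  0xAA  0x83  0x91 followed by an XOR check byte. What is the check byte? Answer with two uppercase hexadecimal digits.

XOR the bytes together:
  start with 0x83
  0x83 ⊕ 0xD3 = 0x50
  0x50 ⊕ 0x75 = 0x25
  0x25 ⊕ 0xD6 = 0xF3
  0xF3 ⊕ 0x52 = 0xA1
  0xA1 ⊕ 0xAA = 0x0B
  0x0B ⊕ 0x83 = 0x88
  0x88 ⊕ 0x91 = 0x19

19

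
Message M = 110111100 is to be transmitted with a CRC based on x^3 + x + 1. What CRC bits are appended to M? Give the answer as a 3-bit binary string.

Append 3 zeros: 110111100000. Divide by 1011 (XOR where the leading bit is 1):
  pos 0: 1101 XOR 1011 = 0110
  pos 1: 1101 XOR 1011 = 0110
  pos 2: 1101 XOR 1011 = 0110
  pos 3: 1101 XOR 1011 = 0110
  pos 4: 1100 XOR 1011 = 0111
  pos 5: 1110 XOR 1011 = 0101
  pos 6: 1010 XOR 1011 = 0001
Remainder (last 3 bits) = 100. This is the CRC / FCS.

100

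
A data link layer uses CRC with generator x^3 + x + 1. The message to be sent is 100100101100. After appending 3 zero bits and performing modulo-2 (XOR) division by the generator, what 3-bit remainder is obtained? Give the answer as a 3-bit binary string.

Append 3 zeros: 100100101100000. Divide by 1011 (XOR where the leading bit is 1):
  pos 0: 1001 XOR 1011 = 0010
  pos 2: 1000 XOR 1011 = 0011
  pos 4: 1110 XOR 1011 = 0101
  pos 5: 1011 XOR 1011 = 0000
  pos 9: 1000 XOR 1011 = 0011
  pos 11: 1100 XOR 1011 = 0111
Remainder (last 3 bits) = 111. This is the CRC / FCS.

111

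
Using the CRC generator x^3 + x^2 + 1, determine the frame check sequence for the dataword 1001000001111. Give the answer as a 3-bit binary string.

Append 3 zeros: 1001000001111000. Divide by 1101 (XOR where the leading bit is 1):
  pos 0: 1001 XOR 1101 = 0100
  pos 1: 1000 XOR 1101 = 0101
  pos 2: 1010 XOR 1101 = 0111
  pos 3: 1110 XOR 1101 = 0011
  pos 5: 1100 XOR 1101 = 0001
  pos 8: 1111 XOR 1101 = 0010
  pos 10: 1010 XOR 1101 = 0111
  pos 11: 1110 XOR 1101 = 0011
Remainder (last 3 bits) = 110. This is the CRC / FCS.

110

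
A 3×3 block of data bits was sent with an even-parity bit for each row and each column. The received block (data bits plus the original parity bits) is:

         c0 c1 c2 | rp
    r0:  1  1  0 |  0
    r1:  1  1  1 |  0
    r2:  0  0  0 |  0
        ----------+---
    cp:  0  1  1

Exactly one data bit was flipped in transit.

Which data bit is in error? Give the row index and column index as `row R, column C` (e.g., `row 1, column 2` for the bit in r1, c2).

Recompute each row's even parity and compare to rp:
  r0: data parity 0, sent rp 0 → ok
  r1: data parity 1, sent rp 0 → mismatch
  r2: data parity 0, sent rp 0 → ok
Recompute each column's even parity and compare to cp:
  c0: data parity 0, sent cp 0 → ok
  c1: data parity 0, sent cp 1 → mismatch
  c2: data parity 1, sent cp 1 → ok
Exactly one row (r1) and one column (c1) fail → the flipped bit is at their intersection.

row 1, column 1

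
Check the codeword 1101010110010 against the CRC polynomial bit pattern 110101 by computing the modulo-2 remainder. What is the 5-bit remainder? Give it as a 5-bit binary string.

Modulo-2 division of 1101010110010 by 110101:
  pos 0: 110101 XOR 110101 = 000000
  pos 7: 110010 XOR 110101 = 000111
Remainder = 00111 (nonzero — an error is detected).

00111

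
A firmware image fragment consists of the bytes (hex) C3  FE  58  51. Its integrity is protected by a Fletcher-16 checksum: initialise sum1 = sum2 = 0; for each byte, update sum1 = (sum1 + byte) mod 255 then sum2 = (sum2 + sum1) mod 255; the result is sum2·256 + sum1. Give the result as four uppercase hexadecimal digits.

Running sums (mod 255):
  after byte 0 (C3): sum1=195, sum2=195
  after byte 1 (FE): sum1=194, sum2=134
  after byte 2 (58): sum1=27, sum2=161
  after byte 3 (51): sum1=108, sum2=14
Checksum = sum2·256 + sum1 = 14·256 + 108 = 3692 = 0x0E6C.

0E6C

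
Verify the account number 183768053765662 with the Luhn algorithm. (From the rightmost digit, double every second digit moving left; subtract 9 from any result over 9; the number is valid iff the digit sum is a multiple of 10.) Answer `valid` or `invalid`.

invalid

From the right, keep odd positions and double even positions (subtract 9 from any doubled value over 9):
  doubled (positions 2,4,...): 3 1 5 1 7 5 7 → sum 29
  kept (positions 1,3,...): 2 6 6 3 0 6 3 1 → sum 27
Total = 56.
56 mod 10 = 6, so the number is invalid.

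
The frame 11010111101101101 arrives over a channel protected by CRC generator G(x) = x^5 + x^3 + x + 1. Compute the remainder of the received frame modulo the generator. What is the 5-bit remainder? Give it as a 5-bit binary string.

00000

Modulo-2 division of 11010111101101101 by 101011:
  pos 0: 110101 XOR 101011 = 011110
  pos 1: 111101 XOR 101011 = 010110
  pos 2: 101101 XOR 101011 = 000110
  pos 5: 110101 XOR 101011 = 011110
  pos 6: 111101 XOR 101011 = 010110
  pos 7: 101100 XOR 101011 = 000111
  pos 10: 111110 XOR 101011 = 010101
  pos 11: 101011 XOR 101011 = 000000
Remainder = 00000 (zero — the frame passes the CRC check).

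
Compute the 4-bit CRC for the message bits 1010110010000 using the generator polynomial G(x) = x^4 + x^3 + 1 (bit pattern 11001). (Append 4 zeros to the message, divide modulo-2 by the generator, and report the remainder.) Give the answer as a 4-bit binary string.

Append 4 zeros: 10101100100000000. Divide by 11001 (XOR where the leading bit is 1):
  pos 0: 10101 XOR 11001 = 01100
  pos 1: 11001 XOR 11001 = 00000
  pos 8: 10000 XOR 11001 = 01001
  pos 9: 10010 XOR 11001 = 01011
  pos 10: 10110 XOR 11001 = 01111
  pos 11: 11110 XOR 11001 = 00111
Remainder (last 4 bits) = 1110. This is the CRC / FCS.

1110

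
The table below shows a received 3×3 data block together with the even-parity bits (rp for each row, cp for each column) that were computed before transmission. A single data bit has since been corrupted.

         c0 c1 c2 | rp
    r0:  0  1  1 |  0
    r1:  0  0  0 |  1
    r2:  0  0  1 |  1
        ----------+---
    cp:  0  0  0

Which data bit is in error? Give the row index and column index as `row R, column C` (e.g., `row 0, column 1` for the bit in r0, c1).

Recompute each row's even parity and compare to rp:
  r0: data parity 0, sent rp 0 → ok
  r1: data parity 0, sent rp 1 → mismatch
  r2: data parity 1, sent rp 1 → ok
Recompute each column's even parity and compare to cp:
  c0: data parity 0, sent cp 0 → ok
  c1: data parity 1, sent cp 0 → mismatch
  c2: data parity 0, sent cp 0 → ok
Exactly one row (r1) and one column (c1) fail → the flipped bit is at their intersection.

row 1, column 1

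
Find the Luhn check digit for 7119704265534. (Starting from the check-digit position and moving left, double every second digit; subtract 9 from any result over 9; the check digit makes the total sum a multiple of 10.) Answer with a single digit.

8

Partial digits right→left: 4 3 5 5 6 2 4 0 7 9 1 1 7
Double every second digit counting from the check-digit position (so the 1st, 3rd, 5th, ... of the partial from the right).
  doubled (with −9 where >9): 8 1 3 8 5 2 5 → sum 32
  kept as-is: 3 5 2 0 9 1 → sum 20
Total = 32 + 20 = 52.
Check digit = (10 − (52 mod 10)) mod 10 = 8.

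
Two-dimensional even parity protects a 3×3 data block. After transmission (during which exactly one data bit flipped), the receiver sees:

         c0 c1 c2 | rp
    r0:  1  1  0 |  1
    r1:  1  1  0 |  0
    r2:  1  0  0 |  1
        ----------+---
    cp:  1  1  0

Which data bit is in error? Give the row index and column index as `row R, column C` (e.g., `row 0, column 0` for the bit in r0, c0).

Recompute each row's even parity and compare to rp:
  r0: data parity 0, sent rp 1 → mismatch
  r1: data parity 0, sent rp 0 → ok
  r2: data parity 1, sent rp 1 → ok
Recompute each column's even parity and compare to cp:
  c0: data parity 1, sent cp 1 → ok
  c1: data parity 0, sent cp 1 → mismatch
  c2: data parity 0, sent cp 0 → ok
Exactly one row (r0) and one column (c1) fail → the flipped bit is at their intersection.

row 0, column 1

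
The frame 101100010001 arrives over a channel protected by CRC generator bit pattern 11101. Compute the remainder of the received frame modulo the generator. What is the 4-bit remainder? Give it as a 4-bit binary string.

Modulo-2 division of 101100010001 by 11101:
  pos 0: 10110 XOR 11101 = 01011
  pos 1: 10110 XOR 11101 = 01011
  pos 2: 10110 XOR 11101 = 01011
  pos 3: 10111 XOR 11101 = 01010
  pos 4: 10100 XOR 11101 = 01001
  pos 5: 10010 XOR 11101 = 01111
  pos 6: 11110 XOR 11101 = 00011
Remainder = 0111 (nonzero — an error is detected).

0111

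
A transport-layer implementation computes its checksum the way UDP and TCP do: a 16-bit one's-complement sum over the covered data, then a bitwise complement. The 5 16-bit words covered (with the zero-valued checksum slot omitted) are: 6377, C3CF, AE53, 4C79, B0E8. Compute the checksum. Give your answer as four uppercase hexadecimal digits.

2D03

One's-complement addition (fold any carry out of bit 15 back into bit 0):
  0x6377 + 0xC3CF = 0x12746 → wrap carry → 0x2747
  0x2747 + 0xAE53 = 0x0D59A
  0xD59A + 0x4C79 = 0x12213 → wrap carry → 0x2214
  0x2214 + 0xB0E8 = 0x0D2FC
One's-complement sum = 0xD2FC.
Checksum = ~0xD2FC & 0xFFFF = 0x2D03.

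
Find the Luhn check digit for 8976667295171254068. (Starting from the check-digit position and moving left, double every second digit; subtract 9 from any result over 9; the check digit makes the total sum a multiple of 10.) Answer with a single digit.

Partial digits right→left: 8 6 0 4 5 2 1 7 1 5 9 2 7 6 6 6 7 9 8
Double every second digit counting from the check-digit position (so the 1st, 3rd, 5th, ... of the partial from the right).
  doubled (with −9 where >9): 7 0 1 2 2 9 5 3 5 7 → sum 41
  kept as-is: 6 4 2 7 5 2 6 6 9 → sum 47
Total = 41 + 47 = 88.
Check digit = (10 − (88 mod 10)) mod 10 = 2.

2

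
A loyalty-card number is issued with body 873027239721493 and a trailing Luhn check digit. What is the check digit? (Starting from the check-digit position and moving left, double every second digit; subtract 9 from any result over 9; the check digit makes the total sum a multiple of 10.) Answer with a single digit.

Partial digits right→left: 3 9 4 1 2 7 9 3 2 7 2 0 3 7 8
Double every second digit counting from the check-digit position (so the 1st, 3rd, 5th, ... of the partial from the right).
  doubled (with −9 where >9): 6 8 4 9 4 4 6 7 → sum 48
  kept as-is: 9 1 7 3 7 0 7 → sum 34
Total = 48 + 34 = 82.
Check digit = (10 − (82 mod 10)) mod 10 = 8.

8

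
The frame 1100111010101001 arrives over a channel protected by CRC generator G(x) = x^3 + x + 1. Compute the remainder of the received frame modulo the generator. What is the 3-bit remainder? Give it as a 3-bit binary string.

Modulo-2 division of 1100111010101001 by 1011:
  pos 0: 1100 XOR 1011 = 0111
  pos 1: 1111 XOR 1011 = 0100
  pos 2: 1001 XOR 1011 = 0010
  pos 4: 1010 XOR 1011 = 0001
  pos 7: 1101 XOR 1011 = 0110
  pos 8: 1100 XOR 1011 = 0111
  pos 9: 1111 XOR 1011 = 0100
  pos 10: 1000 XOR 1011 = 0011
  pos 12: 1101 XOR 1011 = 0110
Remainder = 110 (nonzero — an error is detected).

110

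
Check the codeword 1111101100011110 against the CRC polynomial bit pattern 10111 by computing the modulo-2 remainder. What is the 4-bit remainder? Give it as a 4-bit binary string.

Modulo-2 division of 1111101100011110 by 10111:
  pos 0: 11111 XOR 10111 = 01000
  pos 1: 10000 XOR 10111 = 00111
  pos 3: 11111 XOR 10111 = 01000
  pos 4: 10000 XOR 10111 = 00111
  pos 6: 11100 XOR 10111 = 01011
  pos 7: 10111 XOR 10111 = 00000
Remainder = 1110 (nonzero — an error is detected).

1110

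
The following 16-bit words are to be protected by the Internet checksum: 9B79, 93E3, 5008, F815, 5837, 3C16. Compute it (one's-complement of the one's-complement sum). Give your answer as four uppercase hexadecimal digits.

One's-complement addition (fold any carry out of bit 15 back into bit 0):
  0x9B79 + 0x93E3 = 0x12F5C → wrap carry → 0x2F5D
  0x2F5D + 0x5008 = 0x07F65
  0x7F65 + 0xF815 = 0x1777A → wrap carry → 0x777B
  0x777B + 0x5837 = 0x0CFB2
  0xCFB2 + 0x3C16 = 0x10BC8 → wrap carry → 0x0BC9
One's-complement sum = 0x0BC9.
Checksum = ~0x0BC9 & 0xFFFF = 0xF436.

F436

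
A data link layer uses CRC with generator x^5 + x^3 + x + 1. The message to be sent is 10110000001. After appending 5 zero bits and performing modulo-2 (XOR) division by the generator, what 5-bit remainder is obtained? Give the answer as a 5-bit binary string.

01111

Append 5 zeros: 1011000000100000. Divide by 101011 (XOR where the leading bit is 1):
  pos 0: 101100 XOR 101011 = 000111
  pos 3: 111000 XOR 101011 = 010011
  pos 4: 100110 XOR 101011 = 001101
  pos 6: 110110 XOR 101011 = 011101
  pos 7: 111010 XOR 101011 = 010001
  pos 8: 100010 XOR 101011 = 001001
  pos 10: 100100 XOR 101011 = 001111
Remainder (last 5 bits) = 01111. This is the CRC / FCS.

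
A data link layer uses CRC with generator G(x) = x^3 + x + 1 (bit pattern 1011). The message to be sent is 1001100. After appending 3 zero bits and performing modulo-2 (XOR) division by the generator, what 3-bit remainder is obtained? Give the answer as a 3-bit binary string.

110

Append 3 zeros: 1001100000. Divide by 1011 (XOR where the leading bit is 1):
  pos 0: 1001 XOR 1011 = 0010
  pos 2: 1010 XOR 1011 = 0001
  pos 5: 1000 XOR 1011 = 0011
Remainder (last 3 bits) = 110. This is the CRC / FCS.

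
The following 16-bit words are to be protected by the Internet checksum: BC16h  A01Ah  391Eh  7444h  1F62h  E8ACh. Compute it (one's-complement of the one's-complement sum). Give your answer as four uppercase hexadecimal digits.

EE5C

One's-complement addition (fold any carry out of bit 15 back into bit 0):
  0xBC16 + 0xA01A = 0x15C30 → wrap carry → 0x5C31
  0x5C31 + 0x391E = 0x0954F
  0x954F + 0x7444 = 0x10993 → wrap carry → 0x0994
  0x0994 + 0x1F62 = 0x028F6
  0x28F6 + 0xE8AC = 0x111A2 → wrap carry → 0x11A3
One's-complement sum = 0x11A3.
Checksum = ~0x11A3 & 0xFFFF = 0xEE5C.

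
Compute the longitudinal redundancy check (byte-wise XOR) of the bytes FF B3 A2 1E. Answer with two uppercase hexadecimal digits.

XOR the bytes together:
  start with 0xFF
  0xFF ⊕ 0xB3 = 0x4C
  0x4C ⊕ 0xA2 = 0xEE
  0xEE ⊕ 0x1E = 0xF0

F0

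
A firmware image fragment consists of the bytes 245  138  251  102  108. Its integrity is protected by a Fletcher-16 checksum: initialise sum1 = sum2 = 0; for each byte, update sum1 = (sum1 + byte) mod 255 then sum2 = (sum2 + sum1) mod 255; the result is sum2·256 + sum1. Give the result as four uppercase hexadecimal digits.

254F

Running sums (mod 255):
  after byte 0 (245): sum1=245, sum2=245
  after byte 1 (138): sum1=128, sum2=118
  after byte 2 (251): sum1=124, sum2=242
  after byte 3 (102): sum1=226, sum2=213
  after byte 4 (108): sum1=79, sum2=37
Checksum = sum2·256 + sum1 = 37·256 + 79 = 9551 = 0x254F.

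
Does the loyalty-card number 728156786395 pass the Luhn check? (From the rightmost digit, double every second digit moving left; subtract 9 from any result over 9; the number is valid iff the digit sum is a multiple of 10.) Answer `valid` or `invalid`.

From the right, keep odd positions and double even positions (subtract 9 from any doubled value over 9):
  doubled (positions 2,4,...): 9 3 5 1 7 5 → sum 30
  kept (positions 1,3,...): 5 3 8 6 1 2 → sum 25
Total = 55.
55 mod 10 = 5, so the number is invalid.

invalid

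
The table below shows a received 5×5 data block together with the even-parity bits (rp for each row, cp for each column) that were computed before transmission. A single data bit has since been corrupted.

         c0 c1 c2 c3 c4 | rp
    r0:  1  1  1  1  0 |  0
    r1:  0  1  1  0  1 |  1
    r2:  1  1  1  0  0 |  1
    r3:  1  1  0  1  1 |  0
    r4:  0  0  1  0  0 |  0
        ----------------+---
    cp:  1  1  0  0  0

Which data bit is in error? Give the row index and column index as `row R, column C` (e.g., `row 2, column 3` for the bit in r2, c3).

Recompute each row's even parity and compare to rp:
  r0: data parity 0, sent rp 0 → ok
  r1: data parity 1, sent rp 1 → ok
  r2: data parity 1, sent rp 1 → ok
  r3: data parity 0, sent rp 0 → ok
  r4: data parity 1, sent rp 0 → mismatch
Recompute each column's even parity and compare to cp:
  c0: data parity 1, sent cp 1 → ok
  c1: data parity 0, sent cp 1 → mismatch
  c2: data parity 0, sent cp 0 → ok
  c3: data parity 0, sent cp 0 → ok
  c4: data parity 0, sent cp 0 → ok
Exactly one row (r4) and one column (c1) fail → the flipped bit is at their intersection.

row 4, column 1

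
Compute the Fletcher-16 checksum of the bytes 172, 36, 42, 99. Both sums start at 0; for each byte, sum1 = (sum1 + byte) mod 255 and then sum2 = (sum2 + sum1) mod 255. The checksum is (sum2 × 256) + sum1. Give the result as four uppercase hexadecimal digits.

Running sums (mod 255):
  after byte 0 (172): sum1=172, sum2=172
  after byte 1 (36): sum1=208, sum2=125
  after byte 2 (42): sum1=250, sum2=120
  after byte 3 (99): sum1=94, sum2=214
Checksum = sum2·256 + sum1 = 214·256 + 94 = 54878 = 0xD65E.

D65E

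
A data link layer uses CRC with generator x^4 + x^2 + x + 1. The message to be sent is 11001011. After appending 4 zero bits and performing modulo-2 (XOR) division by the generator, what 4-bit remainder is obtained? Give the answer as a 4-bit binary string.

0111

Append 4 zeros: 110010110000. Divide by 10111 (XOR where the leading bit is 1):
  pos 0: 11001 XOR 10111 = 01110
  pos 1: 11100 XOR 10111 = 01011
  pos 2: 10111 XOR 10111 = 00000
  pos 7: 10000 XOR 10111 = 00111
Remainder (last 4 bits) = 0111. This is the CRC / FCS.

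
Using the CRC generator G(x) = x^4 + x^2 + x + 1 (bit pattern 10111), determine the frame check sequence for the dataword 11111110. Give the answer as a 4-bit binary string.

Append 4 zeros: 111111100000. Divide by 10111 (XOR where the leading bit is 1):
  pos 0: 11111 XOR 10111 = 01000
  pos 1: 10001 XOR 10111 = 00110
  pos 3: 11010 XOR 10111 = 01101
  pos 4: 11010 XOR 10111 = 01101
  pos 5: 11010 XOR 10111 = 01101
  pos 6: 11010 XOR 10111 = 01101
  pos 7: 11010 XOR 10111 = 01101
Remainder (last 4 bits) = 1101. This is the CRC / FCS.

1101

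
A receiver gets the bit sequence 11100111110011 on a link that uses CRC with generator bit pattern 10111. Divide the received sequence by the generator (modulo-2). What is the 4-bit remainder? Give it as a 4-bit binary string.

Modulo-2 division of 11100111110011 by 10111:
  pos 0: 11100 XOR 10111 = 01011
  pos 1: 10111 XOR 10111 = 00000
  pos 6: 11110 XOR 10111 = 01001
  pos 7: 10010 XOR 10111 = 00101
  pos 9: 10111 XOR 10111 = 00000
Remainder = 0000 (zero — the frame passes the CRC check).

0000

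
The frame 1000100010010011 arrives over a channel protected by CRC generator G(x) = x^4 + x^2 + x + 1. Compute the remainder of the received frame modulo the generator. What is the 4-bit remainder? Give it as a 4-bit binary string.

0000

Modulo-2 division of 1000100010010011 by 10111:
  pos 0: 10001 XOR 10111 = 00110
  pos 2: 11000 XOR 10111 = 01111
  pos 3: 11110 XOR 10111 = 01001
  pos 4: 10011 XOR 10111 = 00100
  pos 6: 10000 XOR 10111 = 00111
  pos 8: 11110 XOR 10111 = 01001
  pos 9: 10010 XOR 10111 = 00101
  pos 11: 10111 XOR 10111 = 00000
Remainder = 0000 (zero — the frame passes the CRC check).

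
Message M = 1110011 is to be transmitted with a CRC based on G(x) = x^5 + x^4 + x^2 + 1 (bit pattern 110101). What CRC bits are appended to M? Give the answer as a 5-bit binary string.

11010

Append 5 zeros: 111001100000. Divide by 110101 (XOR where the leading bit is 1):
  pos 0: 111001 XOR 110101 = 001100
  pos 2: 110010 XOR 110101 = 000111
  pos 5: 111000 XOR 110101 = 001101
Remainder (last 5 bits) = 11010. This is the CRC / FCS.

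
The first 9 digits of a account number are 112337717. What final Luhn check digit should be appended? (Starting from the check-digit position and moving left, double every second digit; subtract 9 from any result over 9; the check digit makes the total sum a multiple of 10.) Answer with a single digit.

6

Partial digits right→left: 7 1 7 7 3 3 2 1 1
Double every second digit counting from the check-digit position (so the 1st, 3rd, 5th, ... of the partial from the right).
  doubled (with −9 where >9): 5 5 6 4 2 → sum 22
  kept as-is: 1 7 3 1 → sum 12
Total = 22 + 12 = 34.
Check digit = (10 − (34 mod 10)) mod 10 = 6.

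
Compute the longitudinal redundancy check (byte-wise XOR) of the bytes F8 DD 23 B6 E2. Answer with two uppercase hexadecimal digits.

52

XOR the bytes together:
  start with 0xF8
  0xF8 ⊕ 0xDD = 0x25
  0x25 ⊕ 0x23 = 0x06
  0x06 ⊕ 0xB6 = 0xB0
  0xB0 ⊕ 0xE2 = 0x52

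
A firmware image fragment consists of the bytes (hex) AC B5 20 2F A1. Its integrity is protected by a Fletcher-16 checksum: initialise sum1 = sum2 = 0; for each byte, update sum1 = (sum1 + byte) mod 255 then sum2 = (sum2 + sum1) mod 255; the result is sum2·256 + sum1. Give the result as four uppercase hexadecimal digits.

9653

Running sums (mod 255):
  after byte 0 (AC): sum1=172, sum2=172
  after byte 1 (B5): sum1=98, sum2=15
  after byte 2 (20): sum1=130, sum2=145
  after byte 3 (2F): sum1=177, sum2=67
  after byte 4 (A1): sum1=83, sum2=150
Checksum = sum2·256 + sum1 = 150·256 + 83 = 38483 = 0x9653.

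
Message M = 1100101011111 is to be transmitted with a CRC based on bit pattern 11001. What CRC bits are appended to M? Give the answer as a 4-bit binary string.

1110

Append 4 zeros: 11001010111110000. Divide by 11001 (XOR where the leading bit is 1):
  pos 0: 11001 XOR 11001 = 00000
  pos 6: 10111 XOR 11001 = 01110
  pos 7: 11101 XOR 11001 = 00100
  pos 9: 10010 XOR 11001 = 01011
  pos 10: 10110 XOR 11001 = 01111
  pos 11: 11110 XOR 11001 = 00111
Remainder (last 4 bits) = 1110. This is the CRC / FCS.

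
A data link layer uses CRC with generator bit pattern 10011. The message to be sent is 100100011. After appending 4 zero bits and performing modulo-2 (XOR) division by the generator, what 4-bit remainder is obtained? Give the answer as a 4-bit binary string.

0000

Append 4 zeros: 1001000110000. Divide by 10011 (XOR where the leading bit is 1):
  pos 0: 10010 XOR 10011 = 00001
  pos 4: 10011 XOR 10011 = 00000
Remainder (last 4 bits) = 0000. This is the CRC / FCS.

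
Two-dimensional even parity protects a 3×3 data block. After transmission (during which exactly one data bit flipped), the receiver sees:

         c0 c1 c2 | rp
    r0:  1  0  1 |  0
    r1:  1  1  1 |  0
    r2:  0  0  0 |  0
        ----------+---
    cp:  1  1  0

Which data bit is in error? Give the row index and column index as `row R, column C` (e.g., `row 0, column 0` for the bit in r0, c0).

Recompute each row's even parity and compare to rp:
  r0: data parity 0, sent rp 0 → ok
  r1: data parity 1, sent rp 0 → mismatch
  r2: data parity 0, sent rp 0 → ok
Recompute each column's even parity and compare to cp:
  c0: data parity 0, sent cp 1 → mismatch
  c1: data parity 1, sent cp 1 → ok
  c2: data parity 0, sent cp 0 → ok
Exactly one row (r1) and one column (c0) fail → the flipped bit is at their intersection.

row 1, column 0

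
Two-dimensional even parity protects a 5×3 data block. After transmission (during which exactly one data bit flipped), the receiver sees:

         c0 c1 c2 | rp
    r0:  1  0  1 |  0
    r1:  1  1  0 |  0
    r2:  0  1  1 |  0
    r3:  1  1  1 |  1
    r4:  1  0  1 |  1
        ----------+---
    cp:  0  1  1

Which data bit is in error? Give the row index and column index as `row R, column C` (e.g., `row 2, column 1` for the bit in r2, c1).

Recompute each row's even parity and compare to rp:
  r0: data parity 0, sent rp 0 → ok
  r1: data parity 0, sent rp 0 → ok
  r2: data parity 0, sent rp 0 → ok
  r3: data parity 1, sent rp 1 → ok
  r4: data parity 0, sent rp 1 → mismatch
Recompute each column's even parity and compare to cp:
  c0: data parity 0, sent cp 0 → ok
  c1: data parity 1, sent cp 1 → ok
  c2: data parity 0, sent cp 1 → mismatch
Exactly one row (r4) and one column (c2) fail → the flipped bit is at their intersection.

row 4, column 2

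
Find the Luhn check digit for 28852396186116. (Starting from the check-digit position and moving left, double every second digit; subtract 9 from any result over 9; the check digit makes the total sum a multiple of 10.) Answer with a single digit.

2

Partial digits right→left: 6 1 1 6 8 1 6 9 3 2 5 8 8 2
Double every second digit counting from the check-digit position (so the 1st, 3rd, 5th, ... of the partial from the right).
  doubled (with −9 where >9): 3 2 7 3 6 1 7 → sum 29
  kept as-is: 1 6 1 9 2 8 2 → sum 29
Total = 29 + 29 = 58.
Check digit = (10 − (58 mod 10)) mod 10 = 2.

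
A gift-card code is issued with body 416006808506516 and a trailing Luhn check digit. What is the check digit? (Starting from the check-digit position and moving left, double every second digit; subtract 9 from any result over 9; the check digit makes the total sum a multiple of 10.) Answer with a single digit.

2

Partial digits right→left: 6 1 5 6 0 5 8 0 8 6 0 0 6 1 4
Double every second digit counting from the check-digit position (so the 1st, 3rd, 5th, ... of the partial from the right).
  doubled (with −9 where >9): 3 1 0 7 7 0 3 8 → sum 29
  kept as-is: 1 6 5 0 6 0 1 → sum 19
Total = 29 + 19 = 48.
Check digit = (10 − (48 mod 10)) mod 10 = 2.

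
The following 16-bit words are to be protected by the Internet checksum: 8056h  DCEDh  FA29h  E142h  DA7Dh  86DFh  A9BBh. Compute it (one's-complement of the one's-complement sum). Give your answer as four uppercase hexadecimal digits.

One's-complement addition (fold any carry out of bit 15 back into bit 0):
  0x8056 + 0xDCED = 0x15D43 → wrap carry → 0x5D44
  0x5D44 + 0xFA29 = 0x1576D → wrap carry → 0x576E
  0x576E + 0xE142 = 0x138B0 → wrap carry → 0x38B1
  0x38B1 + 0xDA7D = 0x1132E → wrap carry → 0x132F
  0x132F + 0x86DF = 0x09A0E
  0x9A0E + 0xA9BB = 0x143C9 → wrap carry → 0x43CA
One's-complement sum = 0x43CA.
Checksum = ~0x43CA & 0xFFFF = 0xBC35.

BC35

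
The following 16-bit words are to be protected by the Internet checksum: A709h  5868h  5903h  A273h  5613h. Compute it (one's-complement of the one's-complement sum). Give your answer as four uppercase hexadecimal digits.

One's-complement addition (fold any carry out of bit 15 back into bit 0):
  0xA709 + 0x5868 = 0x0FF71
  0xFF71 + 0x5903 = 0x15874 → wrap carry → 0x5875
  0x5875 + 0xA273 = 0x0FAE8
  0xFAE8 + 0x5613 = 0x150FB → wrap carry → 0x50FC
One's-complement sum = 0x50FC.
Checksum = ~0x50FC & 0xFFFF = 0xAF03.

AF03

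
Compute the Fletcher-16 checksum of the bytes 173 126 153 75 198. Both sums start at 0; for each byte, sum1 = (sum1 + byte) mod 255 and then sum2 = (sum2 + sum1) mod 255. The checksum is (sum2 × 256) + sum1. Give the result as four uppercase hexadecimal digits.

Running sums (mod 255):
  after byte 0 (173): sum1=173, sum2=173
  after byte 1 (126): sum1=44, sum2=217
  after byte 2 (153): sum1=197, sum2=159
  after byte 3 (75): sum1=17, sum2=176
  after byte 4 (198): sum1=215, sum2=136
Checksum = sum2·256 + sum1 = 136·256 + 215 = 35031 = 0x88D7.

88D7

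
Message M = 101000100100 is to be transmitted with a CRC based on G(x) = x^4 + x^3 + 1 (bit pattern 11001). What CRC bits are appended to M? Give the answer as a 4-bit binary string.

Append 4 zeros: 1010001001000000. Divide by 11001 (XOR where the leading bit is 1):
  pos 0: 10100 XOR 11001 = 01101
  pos 1: 11010 XOR 11001 = 00011
  pos 4: 11100 XOR 11001 = 00101
  pos 6: 10110 XOR 11001 = 01111
  pos 7: 11110 XOR 11001 = 00111
  pos 9: 11100 XOR 11001 = 00101
  pos 11: 10100 XOR 11001 = 01101
Remainder (last 4 bits) = 1101. This is the CRC / FCS.

1101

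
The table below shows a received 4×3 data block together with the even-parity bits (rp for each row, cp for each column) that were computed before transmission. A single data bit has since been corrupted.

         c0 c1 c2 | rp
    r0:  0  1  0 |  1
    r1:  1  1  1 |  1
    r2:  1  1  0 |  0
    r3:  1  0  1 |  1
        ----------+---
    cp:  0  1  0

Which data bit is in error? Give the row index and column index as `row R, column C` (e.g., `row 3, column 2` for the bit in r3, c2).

row 3, column 0

Recompute each row's even parity and compare to rp:
  r0: data parity 1, sent rp 1 → ok
  r1: data parity 1, sent rp 1 → ok
  r2: data parity 0, sent rp 0 → ok
  r3: data parity 0, sent rp 1 → mismatch
Recompute each column's even parity and compare to cp:
  c0: data parity 1, sent cp 0 → mismatch
  c1: data parity 1, sent cp 1 → ok
  c2: data parity 0, sent cp 0 → ok
Exactly one row (r3) and one column (c0) fail → the flipped bit is at their intersection.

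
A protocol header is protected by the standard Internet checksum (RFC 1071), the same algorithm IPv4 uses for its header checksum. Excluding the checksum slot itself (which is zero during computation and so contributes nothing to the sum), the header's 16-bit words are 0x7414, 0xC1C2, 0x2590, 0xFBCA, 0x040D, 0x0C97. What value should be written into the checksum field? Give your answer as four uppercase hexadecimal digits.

One's-complement addition (fold any carry out of bit 15 back into bit 0):
  0x7414 + 0xC1C2 = 0x135D6 → wrap carry → 0x35D7
  0x35D7 + 0x2590 = 0x05B67
  0x5B67 + 0xFBCA = 0x15731 → wrap carry → 0x5732
  0x5732 + 0x040D = 0x05B3F
  0x5B3F + 0x0C97 = 0x067D6
One's-complement sum = 0x67D6.
Checksum = ~0x67D6 & 0xFFFF = 0x9829.

9829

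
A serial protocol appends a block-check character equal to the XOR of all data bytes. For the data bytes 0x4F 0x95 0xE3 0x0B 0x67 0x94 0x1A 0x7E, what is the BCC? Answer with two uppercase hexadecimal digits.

A5

XOR the bytes together:
  start with 0x4F
  0x4F ⊕ 0x95 = 0xDA
  0xDA ⊕ 0xE3 = 0x39
  0x39 ⊕ 0x0B = 0x32
  0x32 ⊕ 0x67 = 0x55
  0x55 ⊕ 0x94 = 0xC1
  0xC1 ⊕ 0x1A = 0xDB
  0xDB ⊕ 0x7E = 0xA5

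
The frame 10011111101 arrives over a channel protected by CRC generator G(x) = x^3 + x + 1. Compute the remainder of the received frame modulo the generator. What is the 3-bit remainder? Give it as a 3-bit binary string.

Modulo-2 division of 10011111101 by 1011:
  pos 0: 1001 XOR 1011 = 0010
  pos 2: 1011 XOR 1011 = 0000
  pos 6: 1110 XOR 1011 = 0101
  pos 7: 1011 XOR 1011 = 0000
Remainder = 000 (zero — the frame passes the CRC check).

000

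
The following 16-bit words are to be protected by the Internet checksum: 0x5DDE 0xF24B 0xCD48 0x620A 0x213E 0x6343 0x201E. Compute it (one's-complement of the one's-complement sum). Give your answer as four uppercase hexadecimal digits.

One's-complement addition (fold any carry out of bit 15 back into bit 0):
  0x5DDE + 0xF24B = 0x15029 → wrap carry → 0x502A
  0x502A + 0xCD48 = 0x11D72 → wrap carry → 0x1D73
  0x1D73 + 0x620A = 0x07F7D
  0x7F7D + 0x213E = 0x0A0BB
  0xA0BB + 0x6343 = 0x103FE → wrap carry → 0x03FF
  0x03FF + 0x201E = 0x0241D
One's-complement sum = 0x241D.
Checksum = ~0x241D & 0xFFFF = 0xDBE2.

DBE2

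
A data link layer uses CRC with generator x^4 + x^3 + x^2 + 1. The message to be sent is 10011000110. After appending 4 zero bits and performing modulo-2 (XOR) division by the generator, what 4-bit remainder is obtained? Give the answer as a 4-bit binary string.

Append 4 zeros: 100110001100000. Divide by 11101 (XOR where the leading bit is 1):
  pos 0: 10011 XOR 11101 = 01110
  pos 1: 11100 XOR 11101 = 00001
  pos 5: 10011 XOR 11101 = 01110
  pos 6: 11100 XOR 11101 = 00001
  pos 10: 10000 XOR 11101 = 01101
Remainder (last 4 bits) = 1101. This is the CRC / FCS.

1101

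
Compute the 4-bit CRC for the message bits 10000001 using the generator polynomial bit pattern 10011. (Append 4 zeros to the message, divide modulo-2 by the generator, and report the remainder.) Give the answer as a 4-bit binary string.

Append 4 zeros: 100000010000. Divide by 10011 (XOR where the leading bit is 1):
  pos 0: 10000 XOR 10011 = 00011
  pos 3: 11001 XOR 10011 = 01010
  pos 4: 10100 XOR 10011 = 00111
  pos 6: 11100 XOR 10011 = 01111
  pos 7: 11110 XOR 10011 = 01101
Remainder (last 4 bits) = 1101. This is the CRC / FCS.

1101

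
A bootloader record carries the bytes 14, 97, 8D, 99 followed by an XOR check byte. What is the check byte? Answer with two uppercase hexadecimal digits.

97

XOR the bytes together:
  start with 0x14
  0x14 ⊕ 0x97 = 0x83
  0x83 ⊕ 0x8D = 0x0E
  0x0E ⊕ 0x99 = 0x97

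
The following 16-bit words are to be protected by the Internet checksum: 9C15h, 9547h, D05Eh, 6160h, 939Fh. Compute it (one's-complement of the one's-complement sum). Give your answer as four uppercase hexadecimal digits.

0944

One's-complement addition (fold any carry out of bit 15 back into bit 0):
  0x9C15 + 0x9547 = 0x1315C → wrap carry → 0x315D
  0x315D + 0xD05E = 0x101BB → wrap carry → 0x01BC
  0x01BC + 0x6160 = 0x0631C
  0x631C + 0x939F = 0x0F6BB
One's-complement sum = 0xF6BB.
Checksum = ~0xF6BB & 0xFFFF = 0x0944.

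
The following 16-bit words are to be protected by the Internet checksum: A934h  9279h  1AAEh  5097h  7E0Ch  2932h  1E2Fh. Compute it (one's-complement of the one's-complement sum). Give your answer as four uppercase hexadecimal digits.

One's-complement addition (fold any carry out of bit 15 back into bit 0):
  0xA934 + 0x9279 = 0x13BAD → wrap carry → 0x3BAE
  0x3BAE + 0x1AAE = 0x0565C
  0x565C + 0x5097 = 0x0A6F3
  0xA6F3 + 0x7E0C = 0x124FF → wrap carry → 0x2500
  0x2500 + 0x2932 = 0x04E32
  0x4E32 + 0x1E2F = 0x06C61
One's-complement sum = 0x6C61.
Checksum = ~0x6C61 & 0xFFFF = 0x939E.

939E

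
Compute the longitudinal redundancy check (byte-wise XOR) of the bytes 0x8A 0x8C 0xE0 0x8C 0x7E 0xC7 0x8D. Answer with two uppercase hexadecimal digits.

5E

XOR the bytes together:
  start with 0x8A
  0x8A ⊕ 0x8C = 0x06
  0x06 ⊕ 0xE0 = 0xE6
  0xE6 ⊕ 0x8C = 0x6A
  0x6A ⊕ 0x7E = 0x14
  0x14 ⊕ 0xC7 = 0xD3
  0xD3 ⊕ 0x8D = 0x5E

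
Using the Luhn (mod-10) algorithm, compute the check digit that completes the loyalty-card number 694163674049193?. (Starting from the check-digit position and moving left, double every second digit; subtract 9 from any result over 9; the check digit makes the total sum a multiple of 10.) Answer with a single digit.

Partial digits right→left: 3 9 1 9 4 0 4 7 6 3 6 1 4 9 6
Double every second digit counting from the check-digit position (so the 1st, 3rd, 5th, ... of the partial from the right).
  doubled (with −9 where >9): 6 2 8 8 3 3 8 3 → sum 41
  kept as-is: 9 9 0 7 3 1 9 → sum 38
Total = 41 + 38 = 79.
Check digit = (10 − (79 mod 10)) mod 10 = 1.

1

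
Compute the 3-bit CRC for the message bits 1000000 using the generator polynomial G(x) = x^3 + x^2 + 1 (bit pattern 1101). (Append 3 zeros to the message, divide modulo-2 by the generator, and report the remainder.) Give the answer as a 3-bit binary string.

Append 3 zeros: 1000000000. Divide by 1101 (XOR where the leading bit is 1):
  pos 0: 1000 XOR 1101 = 0101
  pos 1: 1010 XOR 1101 = 0111
  pos 2: 1110 XOR 1101 = 0011
  pos 4: 1100 XOR 1101 = 0001
Remainder (last 3 bits) = 100. This is the CRC / FCS.

100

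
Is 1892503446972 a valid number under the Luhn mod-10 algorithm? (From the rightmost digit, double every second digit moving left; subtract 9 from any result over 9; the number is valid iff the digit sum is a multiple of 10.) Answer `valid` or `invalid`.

valid

From the right, keep odd positions and double even positions (subtract 9 from any doubled value over 9):
  doubled (positions 2,4,...): 5 3 8 0 4 7 → sum 27
  kept (positions 1,3,...): 2 9 4 3 5 9 1 → sum 33
Total = 60.
60 mod 10 = 0, so the number is valid.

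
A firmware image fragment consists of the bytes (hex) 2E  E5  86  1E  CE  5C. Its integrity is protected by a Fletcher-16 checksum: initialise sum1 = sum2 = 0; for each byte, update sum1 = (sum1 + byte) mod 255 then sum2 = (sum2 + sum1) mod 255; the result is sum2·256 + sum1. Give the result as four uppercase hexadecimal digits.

01E3

Running sums (mod 255):
  after byte 0 (2E): sum1=46, sum2=46
  after byte 1 (E5): sum1=20, sum2=66
  after byte 2 (86): sum1=154, sum2=220
  after byte 3 (1E): sum1=184, sum2=149
  after byte 4 (CE): sum1=135, sum2=29
  after byte 5 (5C): sum1=227, sum2=1
Checksum = sum2·256 + sum1 = 1·256 + 227 = 483 = 0x01E3.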